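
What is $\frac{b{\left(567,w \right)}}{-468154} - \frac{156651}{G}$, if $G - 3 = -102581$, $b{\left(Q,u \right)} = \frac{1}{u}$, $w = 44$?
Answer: $\frac{1613409378299}{1056490622264} \approx 1.5271$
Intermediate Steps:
$G = -102578$ ($G = 3 - 102581 = -102578$)
$\frac{b{\left(567,w \right)}}{-468154} - \frac{156651}{G} = \frac{1}{44 \left(-468154\right)} - \frac{156651}{-102578} = \frac{1}{44} \left(- \frac{1}{468154}\right) - - \frac{156651}{102578} = - \frac{1}{20598776} + \frac{156651}{102578} = \frac{1613409378299}{1056490622264}$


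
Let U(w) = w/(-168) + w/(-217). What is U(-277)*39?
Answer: 198055/1736 ≈ 114.09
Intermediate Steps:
U(w) = -55*w/5208 (U(w) = w*(-1/168) + w*(-1/217) = -w/168 - w/217 = -55*w/5208)
U(-277)*39 = -55/5208*(-277)*39 = (15235/5208)*39 = 198055/1736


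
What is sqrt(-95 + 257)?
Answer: 9*sqrt(2) ≈ 12.728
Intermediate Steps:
sqrt(-95 + 257) = sqrt(162) = 9*sqrt(2)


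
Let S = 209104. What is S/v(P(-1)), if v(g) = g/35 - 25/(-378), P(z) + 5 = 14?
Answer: 395206560/611 ≈ 6.4682e+5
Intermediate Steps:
P(z) = 9 (P(z) = -5 + 14 = 9)
v(g) = 25/378 + g/35 (v(g) = g*(1/35) - 25*(-1/378) = g/35 + 25/378 = 25/378 + g/35)
S/v(P(-1)) = 209104/(25/378 + (1/35)*9) = 209104/(25/378 + 9/35) = 209104/(611/1890) = 209104*(1890/611) = 395206560/611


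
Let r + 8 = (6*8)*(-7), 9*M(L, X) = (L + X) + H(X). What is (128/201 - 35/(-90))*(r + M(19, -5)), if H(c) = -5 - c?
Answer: -28451/81 ≈ -351.25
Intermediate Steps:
M(L, X) = -5/9 + L/9 (M(L, X) = ((L + X) + (-5 - X))/9 = (-5 + L)/9 = -5/9 + L/9)
r = -344 (r = -8 + (6*8)*(-7) = -8 + 48*(-7) = -8 - 336 = -344)
(128/201 - 35/(-90))*(r + M(19, -5)) = (128/201 - 35/(-90))*(-344 + (-5/9 + (⅑)*19)) = (128*(1/201) - 35*(-1/90))*(-344 + (-5/9 + 19/9)) = (128/201 + 7/18)*(-344 + 14/9) = (1237/1206)*(-3082/9) = -28451/81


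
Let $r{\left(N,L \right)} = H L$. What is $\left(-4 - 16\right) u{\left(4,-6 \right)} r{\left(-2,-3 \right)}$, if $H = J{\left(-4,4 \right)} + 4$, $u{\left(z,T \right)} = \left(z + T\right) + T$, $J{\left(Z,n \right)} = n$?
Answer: $-3840$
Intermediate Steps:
$u{\left(z,T \right)} = z + 2 T$ ($u{\left(z,T \right)} = \left(T + z\right) + T = z + 2 T$)
$H = 8$ ($H = 4 + 4 = 8$)
$r{\left(N,L \right)} = 8 L$
$\left(-4 - 16\right) u{\left(4,-6 \right)} r{\left(-2,-3 \right)} = \left(-4 - 16\right) \left(4 + 2 \left(-6\right)\right) 8 \left(-3\right) = - 20 \left(4 - 12\right) \left(-24\right) = \left(-20\right) \left(-8\right) \left(-24\right) = 160 \left(-24\right) = -3840$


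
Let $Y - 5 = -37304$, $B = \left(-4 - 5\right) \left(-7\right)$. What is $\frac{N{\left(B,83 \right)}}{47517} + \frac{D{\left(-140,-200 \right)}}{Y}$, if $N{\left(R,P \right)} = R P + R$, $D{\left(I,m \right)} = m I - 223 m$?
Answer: $- \frac{361371988}{196926287} \approx -1.8351$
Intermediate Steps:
$B = 63$ ($B = \left(-9\right) \left(-7\right) = 63$)
$Y = -37299$ ($Y = 5 - 37304 = -37299$)
$D{\left(I,m \right)} = - 223 m + I m$ ($D{\left(I,m \right)} = I m - 223 m = - 223 m + I m$)
$N{\left(R,P \right)} = R + P R$ ($N{\left(R,P \right)} = P R + R = R + P R$)
$\frac{N{\left(B,83 \right)}}{47517} + \frac{D{\left(-140,-200 \right)}}{Y} = \frac{63 \left(1 + 83\right)}{47517} + \frac{\left(-200\right) \left(-223 - 140\right)}{-37299} = 63 \cdot 84 \cdot \frac{1}{47517} + \left(-200\right) \left(-363\right) \left(- \frac{1}{37299}\right) = 5292 \cdot \frac{1}{47517} + 72600 \left(- \frac{1}{37299}\right) = \frac{1764}{15839} - \frac{24200}{12433} = - \frac{361371988}{196926287}$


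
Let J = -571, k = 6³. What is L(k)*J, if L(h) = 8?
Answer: -4568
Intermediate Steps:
k = 216
L(k)*J = 8*(-571) = -4568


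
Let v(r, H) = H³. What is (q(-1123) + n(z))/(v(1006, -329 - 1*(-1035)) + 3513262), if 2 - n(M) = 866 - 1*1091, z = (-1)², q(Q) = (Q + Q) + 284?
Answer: -1735/355409078 ≈ -4.8817e-6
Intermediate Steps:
q(Q) = 284 + 2*Q (q(Q) = 2*Q + 284 = 284 + 2*Q)
z = 1
n(M) = 227 (n(M) = 2 - (866 - 1*1091) = 2 - (866 - 1091) = 2 - 1*(-225) = 2 + 225 = 227)
(q(-1123) + n(z))/(v(1006, -329 - 1*(-1035)) + 3513262) = ((284 + 2*(-1123)) + 227)/((-329 - 1*(-1035))³ + 3513262) = ((284 - 2246) + 227)/((-329 + 1035)³ + 3513262) = (-1962 + 227)/(706³ + 3513262) = -1735/(351895816 + 3513262) = -1735/355409078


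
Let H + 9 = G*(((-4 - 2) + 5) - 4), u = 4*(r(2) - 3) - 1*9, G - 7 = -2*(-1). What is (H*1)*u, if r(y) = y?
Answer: 702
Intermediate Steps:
G = 9 (G = 7 - 2*(-1) = 7 + 2 = 9)
u = -13 (u = 4*(2 - 3) - 1*9 = 4*(-1) - 9 = -4 - 9 = -13)
H = -54 (H = -9 + 9*(((-4 - 2) + 5) - 4) = -9 + 9*((-6 + 5) - 4) = -9 + 9*(-1 - 4) = -9 + 9*(-5) = -9 - 45 = -54)
(H*1)*u = -54*1*(-13) = -54*(-13) = 702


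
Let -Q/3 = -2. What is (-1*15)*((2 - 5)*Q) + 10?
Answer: 280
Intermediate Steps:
Q = 6 (Q = -3*(-2) = 6)
(-1*15)*((2 - 5)*Q) + 10 = (-1*15)*((2 - 5)*6) + 10 = -(-45)*6 + 10 = -15*(-18) + 10 = 270 + 10 = 280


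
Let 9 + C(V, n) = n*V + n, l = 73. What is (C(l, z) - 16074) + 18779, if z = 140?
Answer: 13056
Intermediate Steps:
C(V, n) = -9 + n + V*n (C(V, n) = -9 + (n*V + n) = -9 + (V*n + n) = -9 + (n + V*n) = -9 + n + V*n)
(C(l, z) - 16074) + 18779 = ((-9 + 140 + 73*140) - 16074) + 18779 = ((-9 + 140 + 10220) - 16074) + 18779 = (10351 - 16074) + 18779 = -5723 + 18779 = 13056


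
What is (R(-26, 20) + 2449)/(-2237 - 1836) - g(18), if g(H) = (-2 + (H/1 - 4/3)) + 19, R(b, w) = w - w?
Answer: -418720/12219 ≈ -34.268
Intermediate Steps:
R(b, w) = 0
g(H) = 47/3 + H (g(H) = (-2 + (H*1 - 4*⅓)) + 19 = (-2 + (H - 4/3)) + 19 = (-2 + (-4/3 + H)) + 19 = (-10/3 + H) + 19 = 47/3 + H)
(R(-26, 20) + 2449)/(-2237 - 1836) - g(18) = (0 + 2449)/(-2237 - 1836) - (47/3 + 18) = 2449/(-4073) - 1*101/3 = 2449*(-1/4073) - 101/3 = -2449/4073 - 101/3 = -418720/12219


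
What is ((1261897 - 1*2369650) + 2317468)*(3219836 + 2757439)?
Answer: 7230799226625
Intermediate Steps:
((1261897 - 1*2369650) + 2317468)*(3219836 + 2757439) = ((1261897 - 2369650) + 2317468)*5977275 = (-1107753 + 2317468)*5977275 = 1209715*5977275 = 7230799226625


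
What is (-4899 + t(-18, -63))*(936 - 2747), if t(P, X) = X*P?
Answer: 6818415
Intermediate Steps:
t(P, X) = P*X
(-4899 + t(-18, -63))*(936 - 2747) = (-4899 - 18*(-63))*(936 - 2747) = (-4899 + 1134)*(-1811) = -3765*(-1811) = 6818415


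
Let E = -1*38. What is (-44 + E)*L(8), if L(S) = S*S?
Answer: -5248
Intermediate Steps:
E = -38
L(S) = S²
(-44 + E)*L(8) = (-44 - 38)*8² = -82*64 = -5248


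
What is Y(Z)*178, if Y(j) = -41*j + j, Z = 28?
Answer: -199360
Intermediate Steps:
Y(j) = -40*j
Y(Z)*178 = -40*28*178 = -1120*178 = -199360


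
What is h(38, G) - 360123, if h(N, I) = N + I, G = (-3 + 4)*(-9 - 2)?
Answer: -360096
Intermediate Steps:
G = -11 (G = 1*(-11) = -11)
h(N, I) = I + N
h(38, G) - 360123 = (-11 + 38) - 360123 = 27 - 360123 = -360096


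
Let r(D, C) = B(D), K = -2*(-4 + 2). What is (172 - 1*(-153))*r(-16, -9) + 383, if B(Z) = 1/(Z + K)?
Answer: 4271/12 ≈ 355.92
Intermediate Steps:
K = 4 (K = -2*(-2) = 4)
B(Z) = 1/(4 + Z) (B(Z) = 1/(Z + 4) = 1/(4 + Z))
r(D, C) = 1/(4 + D)
(172 - 1*(-153))*r(-16, -9) + 383 = (172 - 1*(-153))/(4 - 16) + 383 = (172 + 153)/(-12) + 383 = 325*(-1/12) + 383 = -325/12 + 383 = 4271/12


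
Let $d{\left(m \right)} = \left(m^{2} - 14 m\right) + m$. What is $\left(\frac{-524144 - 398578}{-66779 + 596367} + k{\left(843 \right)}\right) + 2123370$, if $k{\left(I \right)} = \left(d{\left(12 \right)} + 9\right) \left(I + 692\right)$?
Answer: $\frac{561035798049}{264794} \approx 2.1188 \cdot 10^{6}$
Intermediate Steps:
$d{\left(m \right)} = m^{2} - 13 m$
$k{\left(I \right)} = -2076 - 3 I$ ($k{\left(I \right)} = \left(12 \left(-13 + 12\right) + 9\right) \left(I + 692\right) = \left(12 \left(-1\right) + 9\right) \left(692 + I\right) = \left(-12 + 9\right) \left(692 + I\right) = - 3 \left(692 + I\right) = -2076 - 3 I$)
$\left(\frac{-524144 - 398578}{-66779 + 596367} + k{\left(843 \right)}\right) + 2123370 = \left(\frac{-524144 - 398578}{-66779 + 596367} - 4605\right) + 2123370 = \left(- \frac{922722}{529588} - 4605\right) + 2123370 = \left(\left(-922722\right) \frac{1}{529588} - 4605\right) + 2123370 = \left(- \frac{461361}{264794} - 4605\right) + 2123370 = - \frac{1219837731}{264794} + 2123370 = \frac{561035798049}{264794}$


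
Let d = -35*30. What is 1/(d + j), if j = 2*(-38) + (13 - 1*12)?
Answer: -1/1125 ≈ -0.00088889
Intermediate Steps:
d = -1050
j = -75 (j = -76 + (13 - 12) = -76 + 1 = -75)
1/(d + j) = 1/(-1050 - 75) = 1/(-1125) = -1/1125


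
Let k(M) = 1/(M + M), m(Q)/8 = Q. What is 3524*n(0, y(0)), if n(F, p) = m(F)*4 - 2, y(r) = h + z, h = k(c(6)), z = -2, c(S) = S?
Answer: -7048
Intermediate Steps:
m(Q) = 8*Q
k(M) = 1/(2*M)
h = 1/12 (h = (1/2)/6 = (1/2)*(1/6) = 1/12 ≈ 0.083333)
y(r) = -23/12 (y(r) = 1/12 - 2 = -23/12)
n(F, p) = -2 + 32*F (n(F, p) = (8*F)*4 - 2 = 32*F - 2 = -2 + 32*F)
3524*n(0, y(0)) = 3524*(-2 + 32*0) = 3524*(-2 + 0) = 3524*(-2) = -7048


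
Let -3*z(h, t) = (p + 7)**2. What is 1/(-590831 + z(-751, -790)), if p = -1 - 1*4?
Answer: -3/1772497 ≈ -1.6925e-6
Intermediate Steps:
p = -5 (p = -1 - 4 = -5)
z(h, t) = -4/3 (z(h, t) = -(-5 + 7)**2/3 = -1/3*2**2 = -1/3*4 = -4/3)
1/(-590831 + z(-751, -790)) = 1/(-590831 - 4/3) = 1/(-1772497/3) = -3/1772497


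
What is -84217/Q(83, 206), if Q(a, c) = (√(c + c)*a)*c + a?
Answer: 84217/1451141373 - 34697404*√103/1451141373 ≈ -0.24261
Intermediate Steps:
Q(a, c) = a + a*√2*c^(3/2) (Q(a, c) = (√(2*c)*a)*c + a = ((√2*√c)*a)*c + a = (a*√2*√c)*c + a = a*√2*c^(3/2) + a = a + a*√2*c^(3/2))
-84217/Q(83, 206) = -84217*1/(83*(1 + √2*206^(3/2))) = -84217*1/(83*(1 + √2*(206*√206))) = -84217*1/(83*(1 + 412*√103)) = -84217/(83 + 34196*√103)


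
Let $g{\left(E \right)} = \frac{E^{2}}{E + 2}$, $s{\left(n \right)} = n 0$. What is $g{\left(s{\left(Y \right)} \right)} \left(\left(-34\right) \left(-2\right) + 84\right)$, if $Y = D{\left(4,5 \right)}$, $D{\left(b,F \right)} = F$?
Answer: $0$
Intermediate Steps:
$Y = 5$
$s{\left(n \right)} = 0$
$g{\left(E \right)} = \frac{E^{2}}{2 + E}$
$g{\left(s{\left(Y \right)} \right)} \left(\left(-34\right) \left(-2\right) + 84\right) = \frac{0^{2}}{2 + 0} \left(\left(-34\right) \left(-2\right) + 84\right) = \frac{0}{2} \left(68 + 84\right) = 0 \cdot \frac{1}{2} \cdot 152 = 0 \cdot 152 = 0$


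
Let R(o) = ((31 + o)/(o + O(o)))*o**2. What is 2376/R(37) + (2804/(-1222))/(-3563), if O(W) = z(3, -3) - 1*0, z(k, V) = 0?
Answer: 1294015700/1369328597 ≈ 0.94500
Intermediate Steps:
O(W) = 0 (O(W) = 0 - 1*0 = 0 + 0 = 0)
R(o) = o*(31 + o) (R(o) = ((31 + o)/(o + 0))*o**2 = ((31 + o)/o)*o**2 = o*(31 + o))
2376/R(37) + (2804/(-1222))/(-3563) = 2376/((37*(31 + 37))) + (2804/(-1222))/(-3563) = 2376/((37*68)) + (2804*(-1/1222))*(-1/3563) = 2376/2516 - 1402/611*(-1/3563) = 2376*(1/2516) + 1402/2176993 = 594/629 + 1402/2176993 = 1294015700/1369328597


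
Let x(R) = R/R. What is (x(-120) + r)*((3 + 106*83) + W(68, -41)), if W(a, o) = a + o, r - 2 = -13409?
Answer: -118348168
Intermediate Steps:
r = -13407 (r = 2 - 13409 = -13407)
x(R) = 1
(x(-120) + r)*((3 + 106*83) + W(68, -41)) = (1 - 13407)*((3 + 106*83) + (68 - 41)) = -13406*((3 + 8798) + 27) = -13406*(8801 + 27) = -13406*8828 = -118348168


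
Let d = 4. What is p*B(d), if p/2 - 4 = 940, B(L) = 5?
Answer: 9440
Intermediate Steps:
p = 1888 (p = 8 + 2*940 = 8 + 1880 = 1888)
p*B(d) = 1888*5 = 9440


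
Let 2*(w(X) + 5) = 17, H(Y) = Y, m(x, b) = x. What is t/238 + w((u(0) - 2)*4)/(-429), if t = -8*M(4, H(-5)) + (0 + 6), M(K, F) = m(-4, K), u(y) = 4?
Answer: 15469/102102 ≈ 0.15151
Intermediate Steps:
M(K, F) = -4
w(X) = 7/2 (w(X) = -5 + (1/2)*17 = -5 + 17/2 = 7/2)
t = 38 (t = -8*(-4) + (0 + 6) = 32 + 6 = 38)
t/238 + w((u(0) - 2)*4)/(-429) = 38/238 + (7/2)/(-429) = 38*(1/238) + (7/2)*(-1/429) = 19/119 - 7/858 = 15469/102102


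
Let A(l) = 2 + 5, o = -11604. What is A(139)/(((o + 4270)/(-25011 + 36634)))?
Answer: -81361/7334 ≈ -11.094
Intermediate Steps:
A(l) = 7
A(139)/(((o + 4270)/(-25011 + 36634))) = 7/(((-11604 + 4270)/(-25011 + 36634))) = 7/((-7334/11623)) = 7/((-7334*1/11623)) = 7/(-7334/11623) = 7*(-11623/7334) = -81361/7334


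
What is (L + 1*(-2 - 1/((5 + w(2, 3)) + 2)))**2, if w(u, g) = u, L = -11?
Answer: 13924/81 ≈ 171.90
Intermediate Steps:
(L + 1*(-2 - 1/((5 + w(2, 3)) + 2)))**2 = (-11 + 1*(-2 - 1/((5 + 2) + 2)))**2 = (-11 + 1*(-2 - 1/(7 + 2)))**2 = (-11 + 1*(-2 - 1/9))**2 = (-11 + 1*(-19/9))**2 = (-11 - 19/9)**2 = (-118/9)**2 = 13924/81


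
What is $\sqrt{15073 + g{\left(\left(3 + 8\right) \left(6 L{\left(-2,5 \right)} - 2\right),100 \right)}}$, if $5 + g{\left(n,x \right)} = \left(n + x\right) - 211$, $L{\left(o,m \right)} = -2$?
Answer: $\sqrt{14803} \approx 121.67$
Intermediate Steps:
$g{\left(n,x \right)} = -216 + n + x$ ($g{\left(n,x \right)} = -5 - \left(211 - n - x\right) = -5 + \left(-211 + n + x\right) = -216 + n + x$)
$\sqrt{15073 + g{\left(\left(3 + 8\right) \left(6 L{\left(-2,5 \right)} - 2\right),100 \right)}} = \sqrt{15073 + \left(-216 + \left(3 + 8\right) \left(6 \left(-2\right) - 2\right) + 100\right)} = \sqrt{15073 + \left(-216 + 11 \left(-12 - 2\right) + 100\right)} = \sqrt{15073 + \left(-216 + 11 \left(-14\right) + 100\right)} = \sqrt{15073 - 270} = \sqrt{14803}$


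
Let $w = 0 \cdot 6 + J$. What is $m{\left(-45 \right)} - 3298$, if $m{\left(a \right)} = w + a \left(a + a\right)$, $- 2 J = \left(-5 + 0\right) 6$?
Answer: $767$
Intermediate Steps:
$J = 15$ ($J = - \frac{\left(-5 + 0\right) 6}{2} = - \frac{\left(-5\right) 6}{2} = \left(- \frac{1}{2}\right) \left(-30\right) = 15$)
$w = 15$ ($w = 0 \cdot 6 + 15 = 0 + 15 = 15$)
$m{\left(a \right)} = 15 + 2 a^{2}$ ($m{\left(a \right)} = 15 + a \left(a + a\right) = 15 + a 2 a = 15 + 2 a^{2}$)
$m{\left(-45 \right)} - 3298 = \left(15 + 2 \left(-45\right)^{2}\right) - 3298 = \left(15 + 2 \cdot 2025\right) - 3298 = \left(15 + 4050\right) - 3298 = 4065 - 3298 = 767$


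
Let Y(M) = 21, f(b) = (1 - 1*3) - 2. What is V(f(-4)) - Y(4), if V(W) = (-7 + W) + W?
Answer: -36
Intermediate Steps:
f(b) = -4 (f(b) = (1 - 3) - 2 = -2 - 2 = -4)
V(W) = -7 + 2*W
V(f(-4)) - Y(4) = (-7 + 2*(-4)) - 1*21 = (-7 - 8) - 21 = -15 - 21 = -36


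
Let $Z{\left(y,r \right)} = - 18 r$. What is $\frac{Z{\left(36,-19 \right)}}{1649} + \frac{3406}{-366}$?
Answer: $- \frac{2745661}{301767} \approx -9.0986$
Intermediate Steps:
$\frac{Z{\left(36,-19 \right)}}{1649} + \frac{3406}{-366} = \frac{\left(-18\right) \left(-19\right)}{1649} + \frac{3406}{-366} = 342 \cdot \frac{1}{1649} + 3406 \left(- \frac{1}{366}\right) = \frac{342}{1649} - \frac{1703}{183} = - \frac{2745661}{301767}$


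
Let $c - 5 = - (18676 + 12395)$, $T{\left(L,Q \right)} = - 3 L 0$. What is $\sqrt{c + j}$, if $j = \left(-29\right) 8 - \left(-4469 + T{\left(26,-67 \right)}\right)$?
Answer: $3 i \sqrt{2981} \approx 163.8 i$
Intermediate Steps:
$T{\left(L,Q \right)} = 0$
$c = -31066$ ($c = 5 - \left(18676 + 12395\right) = 5 - 31071 = -31066$)
$j = 4237$ ($j = \left(-29\right) 8 - \left(-4469 + 0\right) = -232 - -4469 = -232 + 4469 = 4237$)
$\sqrt{c + j} = \sqrt{-31066 + 4237} = \sqrt{-26829} = 3 i \sqrt{2981}$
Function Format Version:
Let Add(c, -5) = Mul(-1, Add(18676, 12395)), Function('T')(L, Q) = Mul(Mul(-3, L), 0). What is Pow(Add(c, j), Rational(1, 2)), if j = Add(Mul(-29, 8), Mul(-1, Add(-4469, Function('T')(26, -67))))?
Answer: Mul(3, I, Pow(2981, Rational(1, 2))) ≈ Mul(163.80, I)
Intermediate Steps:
Function('T')(L, Q) = 0
c = -31066 (c = Add(5, Mul(-1, Add(18676, 12395))) = Add(5, Mul(-1, 31071)) = Add(5, -31071) = -31066)
j = 4237 (j = Add(Mul(-29, 8), Mul(-1, Add(-4469, 0))) = Add(-232, Mul(-1, -4469)) = Add(-232, 4469) = 4237)
Pow(Add(c, j), Rational(1, 2)) = Pow(Add(-31066, 4237), Rational(1, 2)) = Pow(-26829, Rational(1, 2)) = Mul(3, I, Pow(2981, Rational(1, 2)))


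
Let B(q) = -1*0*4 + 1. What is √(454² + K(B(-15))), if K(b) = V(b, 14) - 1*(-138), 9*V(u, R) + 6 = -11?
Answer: √1856269/3 ≈ 454.15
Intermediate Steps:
V(u, R) = -17/9 (V(u, R) = -⅔ + (⅑)*(-11) = -⅔ - 11/9 = -17/9)
B(q) = 1 (B(q) = 0*4 + 1 = 0 + 1 = 1)
K(b) = 1225/9 (K(b) = -17/9 - 1*(-138) = -17/9 + 138 = 1225/9)
√(454² + K(B(-15))) = √(454² + 1225/9) = √(206116 + 1225/9) = √(1856269/9) = √1856269/3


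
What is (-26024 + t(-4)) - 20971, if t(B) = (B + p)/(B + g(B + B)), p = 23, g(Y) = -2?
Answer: -281989/6 ≈ -46998.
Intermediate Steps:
t(B) = (23 + B)/(-2 + B) (t(B) = (B + 23)/(B - 2) = (23 + B)/(-2 + B))
(-26024 + t(-4)) - 20971 = (-26024 + (23 - 4)/(-2 - 4)) - 20971 = (-26024 + 19/(-6)) - 20971 = (-26024 - 1/6*19) - 20971 = (-26024 - 19/6) - 20971 = -156163/6 - 20971 = -281989/6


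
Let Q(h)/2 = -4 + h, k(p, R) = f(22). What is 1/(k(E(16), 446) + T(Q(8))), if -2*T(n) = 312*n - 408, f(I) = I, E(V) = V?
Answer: -1/1022 ≈ -0.00097847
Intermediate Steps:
k(p, R) = 22
Q(h) = -8 + 2*h (Q(h) = 2*(-4 + h) = -8 + 2*h)
T(n) = 204 - 156*n (T(n) = -(312*n - 408)/2 = -(-408 + 312*n)/2 = 204 - 156*n)
1/(k(E(16), 446) + T(Q(8))) = 1/(22 + (204 - 156*(-8 + 2*8))) = 1/(22 + (204 - 156*(-8 + 16))) = 1/(22 + (204 - 156*8)) = 1/(22 + (204 - 1248)) = 1/(22 - 1044) = 1/(-1022) = -1/1022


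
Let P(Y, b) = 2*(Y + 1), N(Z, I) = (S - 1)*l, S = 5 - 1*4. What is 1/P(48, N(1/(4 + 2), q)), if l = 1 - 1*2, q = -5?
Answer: 1/98 ≈ 0.010204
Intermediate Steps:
S = 1 (S = 5 - 4 = 1)
l = -1 (l = 1 - 2 = -1)
N(Z, I) = 0 (N(Z, I) = (1 - 1)*(-1) = 0*(-1) = 0)
P(Y, b) = 2 + 2*Y (P(Y, b) = 2*(1 + Y) = 2 + 2*Y)
1/P(48, N(1/(4 + 2), q)) = 1/(2 + 2*48) = 1/(2 + 96) = 1/98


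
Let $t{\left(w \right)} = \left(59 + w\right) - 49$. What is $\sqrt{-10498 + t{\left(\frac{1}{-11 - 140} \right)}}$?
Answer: $\frac{i \sqrt{239137039}}{151} \approx 102.41 i$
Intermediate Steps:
$t{\left(w \right)} = 10 + w$
$\sqrt{-10498 + t{\left(\frac{1}{-11 - 140} \right)}} = \sqrt{-10498 + \left(10 + \frac{1}{-11 - 140}\right)} = \sqrt{-10498 + \left(10 + \frac{1}{-151}\right)} = \sqrt{-10498 + \left(10 - \frac{1}{151}\right)} = \sqrt{-10498 + \frac{1509}{151}} = \sqrt{- \frac{1583689}{151}} = \frac{i \sqrt{239137039}}{151}$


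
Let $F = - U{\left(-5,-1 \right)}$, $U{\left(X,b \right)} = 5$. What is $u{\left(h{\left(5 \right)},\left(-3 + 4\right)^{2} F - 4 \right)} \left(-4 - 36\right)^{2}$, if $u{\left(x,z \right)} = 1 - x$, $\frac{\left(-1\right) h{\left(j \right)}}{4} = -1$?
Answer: $-4800$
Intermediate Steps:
$h{\left(j \right)} = 4$ ($h{\left(j \right)} = \left(-4\right) \left(-1\right) = 4$)
$F = -5$ ($F = \left(-1\right) 5 = -5$)
$u{\left(h{\left(5 \right)},\left(-3 + 4\right)^{2} F - 4 \right)} \left(-4 - 36\right)^{2} = \left(1 - 4\right) \left(-4 - 36\right)^{2} = \left(1 - 4\right) \left(-40\right)^{2} = \left(-3\right) 1600 = -4800$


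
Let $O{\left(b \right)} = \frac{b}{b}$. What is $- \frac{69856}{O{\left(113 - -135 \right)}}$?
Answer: $-69856$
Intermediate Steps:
$O{\left(b \right)} = 1$
$- \frac{69856}{O{\left(113 - -135 \right)}} = - \frac{69856}{1} = \left(-69856\right) 1 = -69856$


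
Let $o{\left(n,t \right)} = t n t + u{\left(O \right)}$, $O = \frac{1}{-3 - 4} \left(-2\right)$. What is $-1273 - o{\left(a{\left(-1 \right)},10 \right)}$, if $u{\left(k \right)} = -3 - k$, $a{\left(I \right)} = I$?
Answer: $- \frac{8188}{7} \approx -1169.7$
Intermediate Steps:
$O = \frac{2}{7}$ ($O = \frac{1}{-7} \left(-2\right) = \left(- \frac{1}{7}\right) \left(-2\right) = \frac{2}{7} \approx 0.28571$)
$o{\left(n,t \right)} = - \frac{23}{7} + n t^{2}$ ($o{\left(n,t \right)} = t n t - \frac{23}{7} = n t t - \frac{23}{7} = n t^{2} - \frac{23}{7} = - \frac{23}{7} + n t^{2}$)
$-1273 - o{\left(a{\left(-1 \right)},10 \right)} = -1273 - \left(- \frac{23}{7} - 10^{2}\right) = -1273 - \left(- \frac{23}{7} - 100\right) = -1273 - - \frac{723}{7} = -1273 + \frac{723}{7} = - \frac{8188}{7}$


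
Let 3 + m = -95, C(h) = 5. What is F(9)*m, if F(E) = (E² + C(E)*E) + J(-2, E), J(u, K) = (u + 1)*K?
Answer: -11466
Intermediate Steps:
J(u, K) = K*(1 + u) (J(u, K) = (1 + u)*K = K*(1 + u))
F(E) = E² + 4*E (F(E) = (E² + 5*E) + E*(1 - 2) = (E² + 5*E) + E*(-1) = (E² + 5*E) - E = E² + 4*E)
m = -98 (m = -3 - 95 = -98)
F(9)*m = (9*(4 + 9))*(-98) = (9*13)*(-98) = 117*(-98) = -11466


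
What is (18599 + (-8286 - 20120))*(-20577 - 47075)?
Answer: 663463164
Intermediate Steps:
(18599 + (-8286 - 20120))*(-20577 - 47075) = (18599 - 28406)*(-67652) = -9807*(-67652) = 663463164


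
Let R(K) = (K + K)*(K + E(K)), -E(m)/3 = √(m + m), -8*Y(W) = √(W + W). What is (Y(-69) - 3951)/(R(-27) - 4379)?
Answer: 11540871/9949417 - 729*√23/19898834 + 2921*I*√138/79595336 + 1920186*I*√6/9949417 ≈ 1.1598 + 0.47317*I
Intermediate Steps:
Y(W) = -√2*√W/8 (Y(W) = -√(W + W)/8 = -√2*√W/8)
E(m) = -3*√2*√m (E(m) = -3*√(m + m) = -3*√2*√m)
R(K) = 2*K*(K - 3*√2*√K) (R(K) = (K + K)*(K - 3*√2*√K) = (2*K)*(K - 3*√2*√K) = 2*K*(K - 3*√2*√K))
(Y(-69) - 3951)/(R(-27) - 4379) = (-√2*√(-69)/8 - 3951)/((2*(-27)² - 6*√2*(-27)^(3/2)) - 4379) = (-√2*I*√69/8 - 3951)/((2*729 - 6*√2*(-81*I*√3)) - 4379) = (-I*√138/8 - 3951)/((1458 + 486*I*√6) - 4379) = (-3951 - I*√138/8)/(-2921 + 486*I*√6)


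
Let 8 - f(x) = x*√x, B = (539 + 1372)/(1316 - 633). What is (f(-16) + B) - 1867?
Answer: -1267786/683 + 64*I ≈ -1856.2 + 64.0*I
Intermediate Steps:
B = 1911/683 ≈ 2.7980
f(x) = 8 - x^(3/2) (f(x) = 8 - x*√x = 8 - x^(3/2))
(f(-16) + B) - 1867 = ((8 - (-16)^(3/2)) + 1911/683) - 1867 = ((8 - (-64)*I) + 1911/683) - 1867 = ((8 + 64*I) + 1911/683) - 1867 = (7375/683 + 64*I) - 1867 = -1267786/683 + 64*I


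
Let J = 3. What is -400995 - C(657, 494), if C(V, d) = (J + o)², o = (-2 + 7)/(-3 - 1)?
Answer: -6415969/16 ≈ -4.0100e+5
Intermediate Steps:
o = -5/4 (o = 5/(-4) = 5*(-¼) = -5/4 ≈ -1.2500)
C(V, d) = 49/16 (C(V, d) = (3 - 5/4)² = (7/4)² = 49/16)
-400995 - C(657, 494) = -400995 - 1*49/16 = -400995 - 49/16 = -6415969/16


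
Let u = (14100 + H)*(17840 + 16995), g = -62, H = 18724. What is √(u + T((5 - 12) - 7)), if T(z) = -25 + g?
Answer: √1143423953 ≈ 33815.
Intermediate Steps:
T(z) = -87 (T(z) = -25 - 62 = -87)
u = 1143424040 (u = (14100 + 18724)*(17840 + 16995) = 32824*34835 = 1143424040)
√(u + T((5 - 12) - 7)) = √(1143424040 - 87) = √1143423953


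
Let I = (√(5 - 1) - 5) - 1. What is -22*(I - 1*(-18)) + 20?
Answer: -288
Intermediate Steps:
I = -4 (I = (√4 - 5) - 1 = (2 - 5) - 1 = -3 - 1 = -4)
-22*(I - 1*(-18)) + 20 = -22*(-4 - 1*(-18)) + 20 = -22*(-4 + 18) + 20 = -22*14 + 20 = -308 + 20 = -288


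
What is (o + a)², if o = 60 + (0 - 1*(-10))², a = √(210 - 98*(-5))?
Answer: 26300 + 3200*√7 ≈ 34766.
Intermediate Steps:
a = 10*√7 (a = √(210 + 490) = √700 = 10*√7 ≈ 26.458)
o = 160 (o = 60 + (0 + 10)² = 60 + 10² = 60 + 100 = 160)
(o + a)² = (160 + 10*√7)²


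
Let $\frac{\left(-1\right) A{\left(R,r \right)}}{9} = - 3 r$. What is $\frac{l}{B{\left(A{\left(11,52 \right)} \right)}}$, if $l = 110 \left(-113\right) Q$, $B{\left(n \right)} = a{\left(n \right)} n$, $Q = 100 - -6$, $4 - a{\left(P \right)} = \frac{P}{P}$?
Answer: $- \frac{329395}{1053} \approx -312.82$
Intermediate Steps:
$a{\left(P \right)} = 3$ ($a{\left(P \right)} = 4 - \frac{P}{P} = 4 - 1 = 3$)
$A{\left(R,r \right)} = 27 r$ ($A{\left(R,r \right)} = - 9 \left(- 3 r\right) = 27 r$)
$Q = 106$ ($Q = 100 + 6 = 106$)
$B{\left(n \right)} = 3 n$
$l = -1317580$ ($l = 110 \left(-113\right) 106 = \left(-12430\right) 106 = -1317580$)
$\frac{l}{B{\left(A{\left(11,52 \right)} \right)}} = - \frac{1317580}{3 \cdot 27 \cdot 52} = - \frac{1317580}{3 \cdot 1404} = - \frac{1317580}{4212} = \left(-1317580\right) \frac{1}{4212} = - \frac{329395}{1053}$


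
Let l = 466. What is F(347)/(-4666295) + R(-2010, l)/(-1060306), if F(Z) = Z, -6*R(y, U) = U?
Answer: -16531811/14843101758810 ≈ -1.1138e-6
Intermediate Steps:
R(y, U) = -U/6
F(347)/(-4666295) + R(-2010, l)/(-1060306) = 347/(-4666295) - ⅙*466/(-1060306) = 347*(-1/4666295) - 233/3*(-1/1060306) = -347/4666295 + 233/3180918 = -16531811/14843101758810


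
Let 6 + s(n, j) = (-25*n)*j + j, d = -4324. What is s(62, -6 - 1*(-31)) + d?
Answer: -43055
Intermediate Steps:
s(n, j) = -6 + j - 25*j*n (s(n, j) = -6 + ((-25*n)*j + j) = -6 + (-25*j*n + j) = -6 + (j - 25*j*n) = -6 + j - 25*j*n)
s(62, -6 - 1*(-31)) + d = (-6 + (-6 - 1*(-31)) - 25*(-6 - 1*(-31))*62) - 4324 = (-6 + (-6 + 31) - 25*(-6 + 31)*62) - 4324 = (-6 + 25 - 25*25*62) - 4324 = (-6 + 25 - 38750) - 4324 = -38731 - 4324 = -43055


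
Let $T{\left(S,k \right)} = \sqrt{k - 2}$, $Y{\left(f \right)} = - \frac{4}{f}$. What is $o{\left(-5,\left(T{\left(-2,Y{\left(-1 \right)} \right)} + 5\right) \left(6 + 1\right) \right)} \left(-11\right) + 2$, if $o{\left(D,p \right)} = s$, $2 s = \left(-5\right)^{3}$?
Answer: $\frac{1379}{2} \approx 689.5$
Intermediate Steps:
$T{\left(S,k \right)} = \sqrt{-2 + k}$
$s = - \frac{125}{2}$ ($s = \frac{\left(-5\right)^{3}}{2} = \frac{1}{2} \left(-125\right) = - \frac{125}{2} \approx -62.5$)
$o{\left(D,p \right)} = - \frac{125}{2}$
$o{\left(-5,\left(T{\left(-2,Y{\left(-1 \right)} \right)} + 5\right) \left(6 + 1\right) \right)} \left(-11\right) + 2 = \left(- \frac{125}{2}\right) \left(-11\right) + 2 = \frac{1375}{2} + 2 = \frac{1379}{2}$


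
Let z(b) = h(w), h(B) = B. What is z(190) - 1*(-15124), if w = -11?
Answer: 15113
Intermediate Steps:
z(b) = -11
z(190) - 1*(-15124) = -11 - 1*(-15124) = -11 + 15124 = 15113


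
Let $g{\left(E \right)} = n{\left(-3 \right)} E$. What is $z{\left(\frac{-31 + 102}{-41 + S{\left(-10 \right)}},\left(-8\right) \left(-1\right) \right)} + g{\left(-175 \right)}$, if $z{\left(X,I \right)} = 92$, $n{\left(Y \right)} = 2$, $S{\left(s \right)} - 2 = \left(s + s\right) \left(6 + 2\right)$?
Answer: $-258$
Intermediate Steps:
$S{\left(s \right)} = 2 + 16 s$ ($S{\left(s \right)} = 2 + \left(s + s\right) \left(6 + 2\right) = 2 + 2 s 8 = 2 + 16 s$)
$g{\left(E \right)} = 2 E$
$z{\left(\frac{-31 + 102}{-41 + S{\left(-10 \right)}},\left(-8\right) \left(-1\right) \right)} + g{\left(-175 \right)} = 92 + 2 \left(-175\right) = 92 - 350 = -258$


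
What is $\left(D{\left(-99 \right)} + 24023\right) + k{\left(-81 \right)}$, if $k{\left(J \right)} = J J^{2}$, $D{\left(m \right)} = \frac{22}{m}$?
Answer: $- \frac{4566764}{9} \approx -5.0742 \cdot 10^{5}$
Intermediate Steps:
$k{\left(J \right)} = J^{3}$
$\left(D{\left(-99 \right)} + 24023\right) + k{\left(-81 \right)} = \left(\frac{22}{-99} + 24023\right) + \left(-81\right)^{3} = \left(22 \left(- \frac{1}{99}\right) + 24023\right) - 531441 = \left(- \frac{2}{9} + 24023\right) - 531441 = \frac{216205}{9} - 531441 = - \frac{4566764}{9}$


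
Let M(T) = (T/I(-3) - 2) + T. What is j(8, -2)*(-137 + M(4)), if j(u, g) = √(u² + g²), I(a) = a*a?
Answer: -2422*√17/9 ≈ -1109.6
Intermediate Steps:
I(a) = a²
j(u, g) = √(g² + u²)
M(T) = -2 + 10*T/9 (M(T) = (T/((-3)²) - 2) + T = (T/9 - 2) + T = (-2 + T/9) + T = -2 + 10*T/9)
j(8, -2)*(-137 + M(4)) = √((-2)² + 8²)*(-137 + (-2 + (10/9)*4)) = √(4 + 64)*(-137 + (-2 + 40/9)) = √68*(-137 + 22/9) = (2*√17)*(-1211/9) = -2422*√17/9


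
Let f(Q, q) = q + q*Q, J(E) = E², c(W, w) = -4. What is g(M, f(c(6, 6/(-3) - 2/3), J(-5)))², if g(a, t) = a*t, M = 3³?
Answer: 4100625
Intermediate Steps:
M = 27
f(Q, q) = q + Q*q
g(M, f(c(6, 6/(-3) - 2/3), J(-5)))² = (27*((-5)²*(1 - 4)))² = (27*(25*(-3)))² = (27*(-75))² = (-2025)² = 4100625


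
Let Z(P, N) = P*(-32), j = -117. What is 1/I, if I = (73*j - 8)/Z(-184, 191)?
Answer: -5888/8549 ≈ -0.68874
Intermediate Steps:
Z(P, N) = -32*P
I = -8549/5888 (I = (73*(-117) - 8)/((-32*(-184))) = (-8541 - 8)/5888 = -8549*1/5888 = -8549/5888 ≈ -1.4519)
1/I = 1/(-8549/5888) = -5888/8549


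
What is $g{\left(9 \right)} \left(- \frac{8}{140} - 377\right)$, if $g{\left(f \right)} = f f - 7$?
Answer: $- \frac{976578}{35} \approx -27902.0$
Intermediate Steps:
$g{\left(f \right)} = -7 + f^{2}$ ($g{\left(f \right)} = f^{2} - 7 = -7 + f^{2}$)
$g{\left(9 \right)} \left(- \frac{8}{140} - 377\right) = \left(-7 + 9^{2}\right) \left(- \frac{8}{140} - 377\right) = \left(-7 + 81\right) \left(\left(-8\right) \frac{1}{140} - 377\right) = 74 \left(- \frac{2}{35} - 377\right) = 74 \left(- \frac{13197}{35}\right) = - \frac{976578}{35}$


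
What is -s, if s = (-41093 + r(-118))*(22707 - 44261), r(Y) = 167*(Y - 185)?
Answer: -1976372476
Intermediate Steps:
r(Y) = -30895 + 167*Y (r(Y) = 167*(-185 + Y) = -30895 + 167*Y)
s = 1976372476 (s = (-41093 + (-30895 + 167*(-118)))*(22707 - 44261) = (-41093 + (-30895 - 19706))*(-21554) = (-41093 - 50601)*(-21554) = -91694*(-21554) = 1976372476)
-s = -1*1976372476 = -1976372476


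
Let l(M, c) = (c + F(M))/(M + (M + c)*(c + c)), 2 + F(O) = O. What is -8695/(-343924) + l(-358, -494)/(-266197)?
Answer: 973766010442283/38516555591512852 ≈ 0.025282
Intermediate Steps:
F(O) = -2 + O
l(M, c) = (-2 + M + c)/(M + 2*c*(M + c)) (l(M, c) = (c + (-2 + M))/(M + (M + c)*(c + c)) = (-2 + M + c)/(M + (M + c)*(2*c)) = (-2 + M + c)/(M + 2*c*(M + c)))
-8695/(-343924) + l(-358, -494)/(-266197) = -8695/(-343924) + ((-2 - 358 - 494)/(-358 + 2*(-494)² + 2*(-358)*(-494)))/(-266197) = -8695*(-1/343924) + (-854/(-358 + 2*244036 + 353704))*(-1/266197) = 8695/343924 + (-854/(-358 + 488072 + 353704))*(-1/266197) = 8695/343924 + (-854/841418)*(-1/266197) = 8695/343924 + ((1/841418)*(-854))*(-1/266197) = 8695/343924 - 427/420709*(-1/266197) = 8695/343924 + 427/111991473673 = 973766010442283/38516555591512852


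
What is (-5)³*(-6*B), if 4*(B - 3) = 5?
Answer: 6375/2 ≈ 3187.5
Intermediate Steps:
B = 17/4 (B = 3 + (¼)*5 = 3 + 5/4 = 17/4 ≈ 4.2500)
(-5)³*(-6*B) = (-5)³*(-6*17/4) = -125*(-51/2) = 6375/2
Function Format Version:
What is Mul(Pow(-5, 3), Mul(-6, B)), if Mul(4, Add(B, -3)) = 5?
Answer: Rational(6375, 2) ≈ 3187.5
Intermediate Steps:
B = Rational(17, 4) (B = Add(3, Mul(Rational(1, 4), 5)) = Add(3, Rational(5, 4)) = Rational(17, 4) ≈ 4.2500)
Mul(Pow(-5, 3), Mul(-6, B)) = Mul(Pow(-5, 3), Mul(-6, Rational(17, 4))) = Mul(-125, Rational(-51, 2)) = Rational(6375, 2)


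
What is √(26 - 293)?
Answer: I*√267 ≈ 16.34*I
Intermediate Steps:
√(26 - 293) = √(-267) = I*√267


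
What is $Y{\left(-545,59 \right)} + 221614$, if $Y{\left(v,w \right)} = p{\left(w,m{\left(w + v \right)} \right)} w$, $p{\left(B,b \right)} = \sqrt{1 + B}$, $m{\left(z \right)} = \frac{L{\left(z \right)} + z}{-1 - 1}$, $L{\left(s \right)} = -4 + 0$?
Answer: $221614 + 118 \sqrt{15} \approx 2.2207 \cdot 10^{5}$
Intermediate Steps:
$L{\left(s \right)} = -4$
$m{\left(z \right)} = 2 - \frac{z}{2}$ ($m{\left(z \right)} = \frac{-4 + z}{-1 - 1} = \frac{-4 + z}{-2} = \left(-4 + z\right) \left(- \frac{1}{2}\right) = 2 - \frac{z}{2}$)
$Y{\left(v,w \right)} = w \sqrt{1 + w}$ ($Y{\left(v,w \right)} = \sqrt{1 + w} w = w \sqrt{1 + w}$)
$Y{\left(-545,59 \right)} + 221614 = 59 \sqrt{1 + 59} + 221614 = 59 \sqrt{60} + 221614 = 59 \cdot 2 \sqrt{15} + 221614 = 118 \sqrt{15} + 221614 = 221614 + 118 \sqrt{15}$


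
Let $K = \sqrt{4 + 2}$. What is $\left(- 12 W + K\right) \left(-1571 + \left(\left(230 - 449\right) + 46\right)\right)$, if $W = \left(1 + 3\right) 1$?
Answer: $83712 - 1744 \sqrt{6} \approx 79440.0$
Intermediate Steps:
$K = \sqrt{6} \approx 2.4495$
$W = 4$ ($W = 4 \cdot 1 = 4$)
$\left(- 12 W + K\right) \left(-1571 + \left(\left(230 - 449\right) + 46\right)\right) = \left(\left(-12\right) 4 + \sqrt{6}\right) \left(-1571 + \left(\left(230 - 449\right) + 46\right)\right) = \left(-48 + \sqrt{6}\right) \left(-1571 + \left(-219 + 46\right)\right) = \left(-48 + \sqrt{6}\right) \left(-1571 - 173\right) = \left(-48 + \sqrt{6}\right) \left(-1744\right) = 83712 - 1744 \sqrt{6}$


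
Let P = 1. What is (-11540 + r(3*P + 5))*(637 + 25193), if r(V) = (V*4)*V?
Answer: -291465720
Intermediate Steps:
r(V) = 4*V² (r(V) = (4*V)*V = 4*V²)
(-11540 + r(3*P + 5))*(637 + 25193) = (-11540 + 4*(3*1 + 5)²)*(637 + 25193) = (-11540 + 4*(3 + 5)²)*25830 = (-11540 + 4*8²)*25830 = (-11540 + 4*64)*25830 = (-11540 + 256)*25830 = -11284*25830 = -291465720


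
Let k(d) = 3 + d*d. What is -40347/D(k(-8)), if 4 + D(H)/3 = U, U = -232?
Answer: 13449/236 ≈ 56.987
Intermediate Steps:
k(d) = 3 + d²
D(H) = -708 (D(H) = -12 + 3*(-232) = -12 - 696 = -708)
-40347/D(k(-8)) = -40347/(-708) = -40347*(-1/708) = 13449/236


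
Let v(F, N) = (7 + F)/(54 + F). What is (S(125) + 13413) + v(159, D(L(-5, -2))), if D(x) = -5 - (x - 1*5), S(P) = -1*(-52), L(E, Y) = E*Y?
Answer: 2868211/213 ≈ 13466.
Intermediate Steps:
S(P) = 52
D(x) = -x (D(x) = -5 - (x - 5) = -5 - (-5 + x) = -5 + (5 - x) = -x)
v(F, N) = (7 + F)/(54 + F)
(S(125) + 13413) + v(159, D(L(-5, -2))) = (52 + 13413) + (7 + 159)/(54 + 159) = 13465 + 166/213 = 2868211/213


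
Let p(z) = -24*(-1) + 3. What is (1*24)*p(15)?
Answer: 648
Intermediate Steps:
p(z) = 27 (p(z) = -4*(-6) + 3 = 24 + 3 = 27)
(1*24)*p(15) = (1*24)*27 = 24*27 = 648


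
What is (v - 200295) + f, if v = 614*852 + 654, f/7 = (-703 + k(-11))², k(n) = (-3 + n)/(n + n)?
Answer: 456979459/121 ≈ 3.7767e+6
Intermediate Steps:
k(n) = (-3 + n)/(2*n) (k(n) = (-3 + n)/((2*n)) = (-3 + n)*(1/(2*n)) = (-3 + n)/(2*n))
f = 417837532/121 (f = 7*(-703 + (½)*(-3 - 11)/(-11))² = 7*(-703 + (½)*(-1/11)*(-14))² = 7*(-703 + 7/11)² = 7*(-7726/11)² = 7*(59691076/121) = 417837532/121 ≈ 3.4532e+6)
v = 523782 (v = 523128 + 654 = 523782)
(v - 200295) + f = (523782 - 200295) + 417837532/121 = 323487 + 417837532/121 = 456979459/121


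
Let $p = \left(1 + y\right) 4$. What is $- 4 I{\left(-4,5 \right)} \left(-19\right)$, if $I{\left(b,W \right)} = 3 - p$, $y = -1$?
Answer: $228$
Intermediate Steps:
$p = 0$ ($p = \left(1 - 1\right) 4 = 0 \cdot 4 = 0$)
$I{\left(b,W \right)} = 3$ ($I{\left(b,W \right)} = 3 - 0 = 3 + 0 = 3$)
$- 4 I{\left(-4,5 \right)} \left(-19\right) = \left(-4\right) 3 \left(-19\right) = \left(-12\right) \left(-19\right) = 228$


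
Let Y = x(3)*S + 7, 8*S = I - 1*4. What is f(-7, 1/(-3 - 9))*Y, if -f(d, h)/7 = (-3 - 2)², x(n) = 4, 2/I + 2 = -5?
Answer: -850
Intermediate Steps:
I = -2/7 (I = 2/(-2 - 5) = 2/(-7) = 2*(-⅐) = -2/7 ≈ -0.28571)
f(d, h) = -175 (f(d, h) = -7*(-3 - 2)² = -7*(-5)² = -7*25 = -175)
S = -15/28 (S = (-2/7 - 1*4)/8 = (-2/7 - 4)/8 = (⅛)*(-30/7) = -15/28 ≈ -0.53571)
Y = 34/7 (Y = 4*(-15/28) + 7 = -15/7 + 7 = 34/7 ≈ 4.8571)
f(-7, 1/(-3 - 9))*Y = -175*34/7 = -850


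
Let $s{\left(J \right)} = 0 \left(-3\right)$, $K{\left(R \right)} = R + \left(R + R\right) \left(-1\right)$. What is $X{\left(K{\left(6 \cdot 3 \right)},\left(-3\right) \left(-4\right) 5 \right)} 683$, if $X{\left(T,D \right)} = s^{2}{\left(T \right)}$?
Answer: $0$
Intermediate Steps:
$K{\left(R \right)} = - R$ ($K{\left(R \right)} = R + 2 R \left(-1\right) = R - 2 R = - R$)
$s{\left(J \right)} = 0$
$X{\left(T,D \right)} = 0$ ($X{\left(T,D \right)} = 0^{2} = 0$)
$X{\left(K{\left(6 \cdot 3 \right)},\left(-3\right) \left(-4\right) 5 \right)} 683 = 0 \cdot 683 = 0$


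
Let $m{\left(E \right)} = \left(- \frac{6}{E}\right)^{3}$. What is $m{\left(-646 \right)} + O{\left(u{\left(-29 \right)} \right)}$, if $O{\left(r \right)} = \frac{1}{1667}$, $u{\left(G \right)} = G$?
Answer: $\frac{33743276}{56175011089} \approx 0.00060068$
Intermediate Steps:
$O{\left(r \right)} = \frac{1}{1667}$
$m{\left(E \right)} = - \frac{216}{E^{3}}$
$m{\left(-646 \right)} + O{\left(u{\left(-29 \right)} \right)} = - \frac{216}{-269586136} + \frac{1}{1667} = \left(-216\right) \left(- \frac{1}{269586136}\right) + \frac{1}{1667} = \frac{27}{33698267} + \frac{1}{1667} = \frac{33743276}{56175011089}$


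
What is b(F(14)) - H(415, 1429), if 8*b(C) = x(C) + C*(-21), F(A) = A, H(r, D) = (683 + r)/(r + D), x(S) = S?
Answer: -32819/922 ≈ -35.595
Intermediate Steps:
H(r, D) = (683 + r)/(D + r)
b(C) = -5*C/2 (b(C) = (C + C*(-21))/8 = (C - 21*C)/8 = (-20*C)/8 = -5*C/2)
b(F(14)) - H(415, 1429) = -5/2*14 - (683 + 415)/(1429 + 415) = -35 - 1098/1844 = -35 - 1*549/922 = -35 - 549/922 = -32819/922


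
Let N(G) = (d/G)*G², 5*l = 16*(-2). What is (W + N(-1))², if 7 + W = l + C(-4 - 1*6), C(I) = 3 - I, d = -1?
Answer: 9/25 ≈ 0.36000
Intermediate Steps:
l = -32/5 (l = (16*(-2))/5 = (⅕)*(-32) = -32/5 ≈ -6.4000)
N(G) = -G (N(G) = (-1/G)*G² = -G)
W = -⅖ (W = -7 + (-32/5 + (3 - (-4 - 1*6))) = -7 + (-32/5 + (3 - (-4 - 6))) = -7 + (-32/5 + (3 - 1*(-10))) = -7 + (-32/5 + (3 + 10)) = -7 + (-32/5 + 13) = -7 + 33/5 = -⅖ ≈ -0.40000)
(W + N(-1))² = (-⅖ - 1*(-1))² = (-⅖ + 1)² = (⅗)² = 9/25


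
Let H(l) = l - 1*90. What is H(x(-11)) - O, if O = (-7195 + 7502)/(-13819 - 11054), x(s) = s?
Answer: -2511866/24873 ≈ -100.99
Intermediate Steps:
H(l) = -90 + l (H(l) = l - 90 = -90 + l)
O = -307/24873 (O = 307/(-24873) = 307*(-1/24873) = -307/24873 ≈ -0.012343)
H(x(-11)) - O = (-90 - 11) - 1*(-307/24873) = -101 + 307/24873 = -2511866/24873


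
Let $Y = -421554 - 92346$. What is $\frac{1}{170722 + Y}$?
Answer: $- \frac{1}{343178} \approx -2.9139 \cdot 10^{-6}$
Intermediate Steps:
$Y = -513900$
$\frac{1}{170722 + Y} = \frac{1}{170722 - 513900} = \frac{1}{-343178} = - \frac{1}{343178}$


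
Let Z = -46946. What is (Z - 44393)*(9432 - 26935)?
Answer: 1598706517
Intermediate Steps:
(Z - 44393)*(9432 - 26935) = (-46946 - 44393)*(9432 - 26935) = -91339*(-17503) = 1598706517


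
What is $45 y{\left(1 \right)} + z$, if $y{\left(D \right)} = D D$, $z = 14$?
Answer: $59$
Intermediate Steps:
$y{\left(D \right)} = D^{2}$
$45 y{\left(1 \right)} + z = 45 \cdot 1^{2} + 14 = 45 \cdot 1 + 14 = 45 + 14 = 59$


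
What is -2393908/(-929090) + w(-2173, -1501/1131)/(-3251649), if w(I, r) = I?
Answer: 3893083733431/1510537284705 ≈ 2.5773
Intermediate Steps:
-2393908/(-929090) + w(-2173, -1501/1131)/(-3251649) = -2393908/(-929090) - 2173/(-3251649) = -2393908*(-1/929090) - 2173*(-1/3251649) = 1196954/464545 + 2173/3251649 = 3893083733431/1510537284705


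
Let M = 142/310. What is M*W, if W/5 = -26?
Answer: -1846/31 ≈ -59.548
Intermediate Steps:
W = -130 (W = 5*(-26) = -130)
M = 71/155 (M = 142*(1/310) = 71/155 ≈ 0.45806)
M*W = (71/155)*(-130) = -1846/31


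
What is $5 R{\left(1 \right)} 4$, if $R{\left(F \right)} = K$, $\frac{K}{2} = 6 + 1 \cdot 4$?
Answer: $400$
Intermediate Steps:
$K = 20$ ($K = 2 \left(6 + 1 \cdot 4\right) = 2 \left(6 + 4\right) = 2 \cdot 10 = 20$)
$R{\left(F \right)} = 20$
$5 R{\left(1 \right)} 4 = 5 \cdot 20 \cdot 4 = 100 \cdot 4 = 400$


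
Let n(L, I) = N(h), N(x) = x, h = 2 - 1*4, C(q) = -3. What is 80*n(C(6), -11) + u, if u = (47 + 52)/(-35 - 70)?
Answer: -5633/35 ≈ -160.94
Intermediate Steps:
h = -2 (h = 2 - 4 = -2)
n(L, I) = -2
u = -33/35 (u = 99/(-105) = 99*(-1/105) = -33/35 ≈ -0.94286)
80*n(C(6), -11) + u = 80*(-2) - 33/35 = -160 - 33/35 = -5633/35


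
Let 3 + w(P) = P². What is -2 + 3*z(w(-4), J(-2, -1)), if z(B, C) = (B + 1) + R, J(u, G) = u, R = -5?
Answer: 25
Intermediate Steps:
w(P) = -3 + P²
z(B, C) = -4 + B (z(B, C) = (B + 1) - 5 = (1 + B) - 5 = -4 + B)
-2 + 3*z(w(-4), J(-2, -1)) = -2 + 3*(-4 + (-3 + (-4)²)) = -2 + 3*(-4 + (-3 + 16)) = -2 + 3*(-4 + 13) = -2 + 3*9 = -2 + 27 = 25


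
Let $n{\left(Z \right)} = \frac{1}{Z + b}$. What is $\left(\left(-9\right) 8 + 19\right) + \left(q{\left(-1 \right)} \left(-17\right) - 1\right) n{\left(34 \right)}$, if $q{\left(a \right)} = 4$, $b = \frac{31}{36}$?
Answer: $- \frac{68999}{1255} \approx -54.979$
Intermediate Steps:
$b = \frac{31}{36}$ ($b = 31 \cdot \frac{1}{36} = \frac{31}{36} \approx 0.86111$)
$n{\left(Z \right)} = \frac{1}{\frac{31}{36} + Z}$ ($n{\left(Z \right)} = \frac{1}{Z + \frac{31}{36}} = \frac{1}{\frac{31}{36} + Z}$)
$\left(\left(-9\right) 8 + 19\right) + \left(q{\left(-1 \right)} \left(-17\right) - 1\right) n{\left(34 \right)} = \left(\left(-9\right) 8 + 19\right) + \left(4 \left(-17\right) - 1\right) \frac{36}{31 + 36 \cdot 34} = \left(-72 + 19\right) + \left(-68 - 1\right) \frac{36}{31 + 1224} = -53 - 69 \cdot \frac{36}{1255} = -53 - 69 \cdot 36 \cdot \frac{1}{1255} = -53 - \frac{2484}{1255} = - \frac{68999}{1255}$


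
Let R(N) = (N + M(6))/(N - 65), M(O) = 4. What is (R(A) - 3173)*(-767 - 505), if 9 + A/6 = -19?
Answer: 940192440/233 ≈ 4.0352e+6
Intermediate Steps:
A = -168 (A = -54 + 6*(-19) = -54 - 114 = -168)
R(N) = (4 + N)/(-65 + N) (R(N) = (N + 4)/(N - 65) = (4 + N)/(-65 + N))
(R(A) - 3173)*(-767 - 505) = ((4 - 168)/(-65 - 168) - 3173)*(-767 - 505) = (-164/(-233) - 3173)*(-1272) = (-1/233*(-164) - 3173)*(-1272) = (164/233 - 3173)*(-1272) = -739145/233*(-1272) = 940192440/233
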